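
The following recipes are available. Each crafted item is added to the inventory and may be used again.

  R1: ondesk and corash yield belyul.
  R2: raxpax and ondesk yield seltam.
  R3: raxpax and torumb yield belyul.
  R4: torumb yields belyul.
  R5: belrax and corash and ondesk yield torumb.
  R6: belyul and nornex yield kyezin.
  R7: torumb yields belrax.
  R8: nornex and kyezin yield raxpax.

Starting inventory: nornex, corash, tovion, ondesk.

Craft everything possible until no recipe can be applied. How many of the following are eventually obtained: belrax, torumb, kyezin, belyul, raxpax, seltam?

4

ondesk and corash → belyul (R1).
belyul and nornex → kyezin (R6).
nornex and kyezin → raxpax (R8).
Using R2, raxpax and ondesk make seltam.
belrax would need torumb (R7), but torumb is never obtained.
torumb would need belrax, corash, and ondesk (R5), but belrax is never obtained.
kyezin: reached.
belyul: reached.
raxpax: reached.
seltam: reached.
Reached: kyezin, belyul, raxpax, and seltam — 4 of the 6.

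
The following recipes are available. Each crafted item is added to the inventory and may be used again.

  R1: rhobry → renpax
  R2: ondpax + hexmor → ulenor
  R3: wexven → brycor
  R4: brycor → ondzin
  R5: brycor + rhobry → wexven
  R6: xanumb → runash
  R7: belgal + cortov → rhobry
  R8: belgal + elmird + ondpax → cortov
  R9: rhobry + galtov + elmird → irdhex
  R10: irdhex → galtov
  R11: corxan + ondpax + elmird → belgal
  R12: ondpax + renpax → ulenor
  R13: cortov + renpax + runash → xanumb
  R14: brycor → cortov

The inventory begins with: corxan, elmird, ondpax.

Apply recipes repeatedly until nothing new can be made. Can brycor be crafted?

No

brycor would need wexven (R3), but wexven is never obtained.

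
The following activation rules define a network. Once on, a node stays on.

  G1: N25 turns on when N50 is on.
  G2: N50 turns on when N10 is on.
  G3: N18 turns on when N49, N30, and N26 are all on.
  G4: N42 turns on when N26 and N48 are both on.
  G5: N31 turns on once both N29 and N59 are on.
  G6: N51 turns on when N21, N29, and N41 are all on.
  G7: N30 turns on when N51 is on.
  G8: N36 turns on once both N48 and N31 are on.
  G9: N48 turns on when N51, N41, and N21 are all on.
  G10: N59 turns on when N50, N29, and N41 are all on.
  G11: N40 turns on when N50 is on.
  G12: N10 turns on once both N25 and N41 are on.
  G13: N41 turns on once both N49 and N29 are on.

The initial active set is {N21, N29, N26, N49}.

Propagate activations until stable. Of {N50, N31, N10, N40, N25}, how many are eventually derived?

N50 would need N10 (G2), but N10 never turns on.
N31 would need N29 and N59 (G5), but N59 never turns on.
N10 would need N25 and N41 (G12), but N25 never turns on.
N40 would need N50 (G11), but N50 never turns on.
N25 would need N50 (G1), but N50 never turns on.
None of the 5 are reached.

0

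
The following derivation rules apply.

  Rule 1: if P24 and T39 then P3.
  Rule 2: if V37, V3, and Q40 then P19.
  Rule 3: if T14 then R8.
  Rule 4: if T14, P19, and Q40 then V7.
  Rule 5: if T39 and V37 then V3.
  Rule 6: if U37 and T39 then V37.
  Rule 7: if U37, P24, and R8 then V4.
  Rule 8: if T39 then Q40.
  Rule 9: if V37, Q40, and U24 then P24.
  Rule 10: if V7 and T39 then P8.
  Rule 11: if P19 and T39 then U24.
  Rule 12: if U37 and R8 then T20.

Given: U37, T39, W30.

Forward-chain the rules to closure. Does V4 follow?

V4 would need U37, P24, and R8 (Rule 7), but R8 is never established.

No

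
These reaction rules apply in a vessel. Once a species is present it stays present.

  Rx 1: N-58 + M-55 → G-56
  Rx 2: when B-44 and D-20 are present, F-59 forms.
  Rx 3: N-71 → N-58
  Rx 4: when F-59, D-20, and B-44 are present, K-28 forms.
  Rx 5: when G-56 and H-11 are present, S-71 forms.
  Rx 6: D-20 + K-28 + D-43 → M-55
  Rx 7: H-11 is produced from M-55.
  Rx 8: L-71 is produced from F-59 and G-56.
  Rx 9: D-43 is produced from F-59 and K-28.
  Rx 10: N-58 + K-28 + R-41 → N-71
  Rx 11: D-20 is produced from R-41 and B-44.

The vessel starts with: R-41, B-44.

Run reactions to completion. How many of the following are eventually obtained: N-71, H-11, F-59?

2

R-41 and B-44 present → D-20 forms (Rx 11).
B-44 and D-20 present → F-59 forms (Rx 2).
F-59, D-20, and B-44 present → K-28 forms (Rx 4).
F-59 and K-28 present → D-43 forms (Rx 9).
D-20, K-28, and D-43 present → M-55 forms (Rx 6).
M-55 present → H-11 forms (Rx 7).
N-71 would need N-58, K-28, and R-41 (Rx 10), but N-58 never forms.
H-11: reached.
F-59: reached.
Reached: H-11 and F-59 — 2 of the 3.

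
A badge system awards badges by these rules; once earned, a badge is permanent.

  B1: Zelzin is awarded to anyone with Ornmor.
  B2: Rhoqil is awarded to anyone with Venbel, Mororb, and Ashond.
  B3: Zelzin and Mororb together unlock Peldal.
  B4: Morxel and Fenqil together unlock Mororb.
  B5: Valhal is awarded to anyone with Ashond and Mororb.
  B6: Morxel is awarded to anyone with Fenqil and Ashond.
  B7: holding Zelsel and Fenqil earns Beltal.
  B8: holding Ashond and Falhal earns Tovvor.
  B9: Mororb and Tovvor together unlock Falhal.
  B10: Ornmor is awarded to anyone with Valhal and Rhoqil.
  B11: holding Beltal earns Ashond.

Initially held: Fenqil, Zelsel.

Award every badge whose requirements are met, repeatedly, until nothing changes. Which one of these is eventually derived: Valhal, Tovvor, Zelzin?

With Zelsel and Fenqil, Beltal is earned (B7).
With Beltal, Ashond is earned (B11).
With Fenqil and Ashond, Morxel is earned (B6).
With Morxel and Fenqil, Mororb is earned (B4).
With Ashond and Mororb, Valhal is earned (B5).
Tovvor would need Ashond and Falhal (B8), but Falhal is never earned. Zelzin would need Ornmor (B1), but Ornmor is never earned.

Valhal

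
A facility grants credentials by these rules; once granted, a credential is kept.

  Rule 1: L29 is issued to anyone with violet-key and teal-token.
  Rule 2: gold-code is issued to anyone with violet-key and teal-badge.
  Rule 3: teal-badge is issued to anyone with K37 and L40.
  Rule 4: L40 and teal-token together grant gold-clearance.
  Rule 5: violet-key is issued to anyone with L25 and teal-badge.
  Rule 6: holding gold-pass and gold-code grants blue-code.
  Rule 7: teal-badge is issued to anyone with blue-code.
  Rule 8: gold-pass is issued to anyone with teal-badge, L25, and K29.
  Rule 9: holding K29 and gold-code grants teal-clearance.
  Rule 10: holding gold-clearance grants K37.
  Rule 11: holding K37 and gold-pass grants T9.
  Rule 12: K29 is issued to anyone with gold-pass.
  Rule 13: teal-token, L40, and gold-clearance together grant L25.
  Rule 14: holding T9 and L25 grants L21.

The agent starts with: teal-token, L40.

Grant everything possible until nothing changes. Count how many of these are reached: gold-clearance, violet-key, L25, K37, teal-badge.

Holding L40 and teal-token grants gold-clearance (Rule 4).
Holding teal-token, L40, and gold-clearance grants L25 (Rule 13).
Holding gold-clearance grants K37 (Rule 10).
Holding K37 and L40 grants teal-badge (Rule 3).
Holding L25 and teal-badge grants violet-key (Rule 5).
gold-clearance: reached.
violet-key: reached.
L25: reached.
K37: reached.
teal-badge: reached.
All 5 are reached.

5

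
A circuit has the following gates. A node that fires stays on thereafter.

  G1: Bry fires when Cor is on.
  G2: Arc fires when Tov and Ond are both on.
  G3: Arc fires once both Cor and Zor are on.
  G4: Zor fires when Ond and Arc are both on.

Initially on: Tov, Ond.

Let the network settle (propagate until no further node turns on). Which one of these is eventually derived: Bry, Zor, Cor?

G2: Tov and Ond on → Arc on.
G4: Ond and Arc on → Zor on.
No rule produces Cor, and it is not given. Bry would need Cor (G1), but Cor never turns on.

Zor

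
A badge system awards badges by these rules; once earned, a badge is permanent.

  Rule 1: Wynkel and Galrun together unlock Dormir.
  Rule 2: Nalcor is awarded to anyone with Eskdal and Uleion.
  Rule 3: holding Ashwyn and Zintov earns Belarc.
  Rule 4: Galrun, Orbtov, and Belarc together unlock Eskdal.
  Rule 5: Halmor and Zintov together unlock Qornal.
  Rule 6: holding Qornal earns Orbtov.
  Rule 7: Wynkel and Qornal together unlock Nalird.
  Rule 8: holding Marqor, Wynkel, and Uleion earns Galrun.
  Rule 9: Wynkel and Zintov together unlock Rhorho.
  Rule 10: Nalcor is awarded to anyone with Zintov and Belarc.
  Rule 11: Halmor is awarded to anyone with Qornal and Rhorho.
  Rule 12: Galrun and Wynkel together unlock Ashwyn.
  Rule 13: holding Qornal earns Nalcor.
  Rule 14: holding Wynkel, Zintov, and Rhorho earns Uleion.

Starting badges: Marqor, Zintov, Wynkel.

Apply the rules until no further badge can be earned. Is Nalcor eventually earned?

Yes

With Wynkel and Zintov, Rhorho is earned (Rule 9).
With Wynkel, Zintov, and Rhorho, Uleion is earned (Rule 14).
With Marqor, Wynkel, and Uleion, Galrun is earned (Rule 8).
With Galrun and Wynkel, Ashwyn is earned (Rule 12).
With Ashwyn and Zintov, Belarc is earned (Rule 3).
With Zintov and Belarc, Nalcor is earned (Rule 10).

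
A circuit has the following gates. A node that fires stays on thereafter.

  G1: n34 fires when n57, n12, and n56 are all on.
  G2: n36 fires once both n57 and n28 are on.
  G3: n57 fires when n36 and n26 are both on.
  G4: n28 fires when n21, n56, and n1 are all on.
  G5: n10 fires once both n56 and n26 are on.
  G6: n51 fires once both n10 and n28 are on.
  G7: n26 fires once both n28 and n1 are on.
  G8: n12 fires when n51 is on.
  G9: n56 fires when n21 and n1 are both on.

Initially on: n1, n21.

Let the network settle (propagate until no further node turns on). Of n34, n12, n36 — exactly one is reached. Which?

n12

G9: n21 and n1 on → n56 on.
G4: n21, n56, and n1 on → n28 on.
G7: n28 and n1 on → n26 on.
G5: n56 and n26 on → n10 on.
n10 and n28 are on, so n51 fires (G6).
n51 is on, so n12 fires (G8).
n34 would need n57, n12, and n56 (G1), but n57 never turns on. n36 would need n57 and n28 (G2), but n57 never turns on.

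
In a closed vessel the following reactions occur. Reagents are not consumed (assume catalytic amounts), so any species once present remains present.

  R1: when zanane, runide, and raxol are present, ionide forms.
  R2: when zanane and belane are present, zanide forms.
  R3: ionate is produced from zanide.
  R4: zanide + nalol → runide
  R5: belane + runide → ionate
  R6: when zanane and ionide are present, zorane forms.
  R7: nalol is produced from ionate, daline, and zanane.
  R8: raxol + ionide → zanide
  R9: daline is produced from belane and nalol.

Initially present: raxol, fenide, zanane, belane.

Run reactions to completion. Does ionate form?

zanane and belane present → zanide forms (R2).
zanide present → ionate forms (R3).

Yes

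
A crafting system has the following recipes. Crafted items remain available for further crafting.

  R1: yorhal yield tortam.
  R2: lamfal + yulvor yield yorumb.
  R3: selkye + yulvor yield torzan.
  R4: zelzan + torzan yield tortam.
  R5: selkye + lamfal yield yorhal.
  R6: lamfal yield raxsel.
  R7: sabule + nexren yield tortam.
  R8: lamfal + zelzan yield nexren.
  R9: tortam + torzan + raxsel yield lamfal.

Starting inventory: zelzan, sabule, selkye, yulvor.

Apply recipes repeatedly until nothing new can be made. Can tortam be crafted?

Using R3, selkye and yulvor make torzan.
Using R4, zelzan and torzan make tortam.

Yes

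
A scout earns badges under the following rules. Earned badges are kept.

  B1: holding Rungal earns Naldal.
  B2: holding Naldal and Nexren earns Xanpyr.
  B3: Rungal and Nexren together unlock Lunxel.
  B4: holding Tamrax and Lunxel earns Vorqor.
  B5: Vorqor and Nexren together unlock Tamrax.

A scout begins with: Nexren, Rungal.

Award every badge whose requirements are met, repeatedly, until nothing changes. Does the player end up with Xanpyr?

Yes

With Rungal, Naldal is earned (B1).
With Naldal and Nexren, Xanpyr is earned (B2).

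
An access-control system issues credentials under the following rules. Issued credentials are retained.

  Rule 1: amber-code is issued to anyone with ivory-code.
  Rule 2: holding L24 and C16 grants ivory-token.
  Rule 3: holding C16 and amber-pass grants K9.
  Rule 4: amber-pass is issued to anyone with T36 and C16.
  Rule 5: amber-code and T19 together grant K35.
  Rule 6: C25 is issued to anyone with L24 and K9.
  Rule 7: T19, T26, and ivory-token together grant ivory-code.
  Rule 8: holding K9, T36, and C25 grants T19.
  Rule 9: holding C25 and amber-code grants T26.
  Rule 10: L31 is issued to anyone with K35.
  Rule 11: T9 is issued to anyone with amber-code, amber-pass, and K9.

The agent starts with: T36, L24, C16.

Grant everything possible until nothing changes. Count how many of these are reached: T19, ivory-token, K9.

3

Holding T36 and C16 grants amber-pass (Rule 4).
Holding L24 and C16 grants ivory-token (Rule 2).
Holding C16 and amber-pass grants K9 (Rule 3).
Holding L24 and K9 grants C25 (Rule 6).
Holding K9, T36, and C25 grants T19 (Rule 8).
T19: reached.
ivory-token: reached.
K9: reached.
All 3 are reached.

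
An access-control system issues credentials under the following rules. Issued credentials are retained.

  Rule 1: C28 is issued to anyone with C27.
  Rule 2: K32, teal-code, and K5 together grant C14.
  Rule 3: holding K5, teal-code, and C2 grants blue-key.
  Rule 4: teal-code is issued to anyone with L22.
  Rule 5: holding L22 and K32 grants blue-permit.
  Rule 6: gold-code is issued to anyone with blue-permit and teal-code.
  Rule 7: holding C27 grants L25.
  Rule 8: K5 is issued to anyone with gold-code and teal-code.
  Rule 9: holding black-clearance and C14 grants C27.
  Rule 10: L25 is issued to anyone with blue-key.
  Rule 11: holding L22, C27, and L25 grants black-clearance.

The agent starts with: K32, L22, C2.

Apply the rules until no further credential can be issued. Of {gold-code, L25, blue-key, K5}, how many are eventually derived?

4

Holding L22 grants teal-code (Rule 4).
Holding L22 and K32 grants blue-permit (Rule 5).
Holding blue-permit and teal-code grants gold-code (Rule 6).
Holding gold-code and teal-code grants K5 (Rule 8).
Holding K5, teal-code, and C2 grants blue-key (Rule 3).
Holding blue-key grants L25 (Rule 10).
gold-code: reached.
L25: reached.
blue-key: reached.
K5: reached.
All 4 are reached.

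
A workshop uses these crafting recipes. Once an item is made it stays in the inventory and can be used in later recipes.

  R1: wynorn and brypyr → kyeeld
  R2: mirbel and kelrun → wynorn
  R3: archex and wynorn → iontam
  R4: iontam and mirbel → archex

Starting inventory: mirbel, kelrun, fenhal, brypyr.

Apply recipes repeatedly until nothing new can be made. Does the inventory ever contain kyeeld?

Yes

Using R2, mirbel and kelrun make wynorn.
Using R1, wynorn and brypyr make kyeeld.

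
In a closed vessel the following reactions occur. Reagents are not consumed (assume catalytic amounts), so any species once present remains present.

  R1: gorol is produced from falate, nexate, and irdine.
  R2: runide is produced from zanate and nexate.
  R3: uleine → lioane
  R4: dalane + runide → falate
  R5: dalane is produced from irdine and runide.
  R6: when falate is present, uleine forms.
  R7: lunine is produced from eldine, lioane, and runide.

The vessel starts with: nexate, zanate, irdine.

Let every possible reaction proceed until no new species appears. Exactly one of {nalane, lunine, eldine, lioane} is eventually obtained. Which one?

lioane

zanate and nexate present → runide forms (R2).
irdine and runide present → dalane forms (R5).
dalane and runide present → falate forms (R4).
falate present → uleine forms (R6).
uleine present → lioane forms (R3).
No rule produces nalane, and it is not given. lunine would need eldine, lioane, and runide (R7), but eldine never forms. No rule produces eldine, and it is not given.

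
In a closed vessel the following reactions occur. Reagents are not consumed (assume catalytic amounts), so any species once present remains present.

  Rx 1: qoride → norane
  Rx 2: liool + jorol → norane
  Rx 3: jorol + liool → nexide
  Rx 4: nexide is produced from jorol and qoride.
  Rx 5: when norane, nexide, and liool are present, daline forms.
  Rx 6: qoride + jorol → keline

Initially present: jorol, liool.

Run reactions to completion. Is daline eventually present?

liool and jorol present → norane forms (Rx 2).
jorol and liool present → nexide forms (Rx 3).
norane, nexide, and liool present → daline forms (Rx 5).

Yes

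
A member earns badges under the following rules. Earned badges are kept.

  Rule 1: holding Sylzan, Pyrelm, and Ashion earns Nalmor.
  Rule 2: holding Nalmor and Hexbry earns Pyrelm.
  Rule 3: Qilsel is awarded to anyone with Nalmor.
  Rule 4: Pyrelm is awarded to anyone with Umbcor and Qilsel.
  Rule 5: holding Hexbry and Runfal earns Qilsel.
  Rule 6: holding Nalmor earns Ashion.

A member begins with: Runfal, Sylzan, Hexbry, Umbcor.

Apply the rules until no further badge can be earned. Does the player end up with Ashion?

No

Ashion would need Nalmor (Rule 6), but Nalmor is never earned.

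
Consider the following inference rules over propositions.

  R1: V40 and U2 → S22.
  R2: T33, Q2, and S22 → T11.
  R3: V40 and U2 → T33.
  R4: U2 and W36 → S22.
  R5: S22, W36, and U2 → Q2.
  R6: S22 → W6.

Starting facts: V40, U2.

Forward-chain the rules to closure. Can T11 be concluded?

T11 would need T33, Q2, and S22 (R2), but Q2 is never established.

No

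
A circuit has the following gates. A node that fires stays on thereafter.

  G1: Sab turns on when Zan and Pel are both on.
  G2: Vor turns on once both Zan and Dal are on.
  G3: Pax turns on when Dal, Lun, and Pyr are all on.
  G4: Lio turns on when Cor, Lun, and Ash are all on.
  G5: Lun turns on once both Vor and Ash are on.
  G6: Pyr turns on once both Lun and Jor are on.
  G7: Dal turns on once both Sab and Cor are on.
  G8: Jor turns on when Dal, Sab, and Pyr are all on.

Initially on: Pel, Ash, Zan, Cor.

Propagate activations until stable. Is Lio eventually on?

G1: Zan and Pel on → Sab on.
Sab and Cor are on, so Dal turns on (G7).
Zan and Dal are on, so Vor turns on (G2).
G5: Vor and Ash on → Lun on.
Cor, Lun, and Ash are on, so Lio turns on (G4).

Yes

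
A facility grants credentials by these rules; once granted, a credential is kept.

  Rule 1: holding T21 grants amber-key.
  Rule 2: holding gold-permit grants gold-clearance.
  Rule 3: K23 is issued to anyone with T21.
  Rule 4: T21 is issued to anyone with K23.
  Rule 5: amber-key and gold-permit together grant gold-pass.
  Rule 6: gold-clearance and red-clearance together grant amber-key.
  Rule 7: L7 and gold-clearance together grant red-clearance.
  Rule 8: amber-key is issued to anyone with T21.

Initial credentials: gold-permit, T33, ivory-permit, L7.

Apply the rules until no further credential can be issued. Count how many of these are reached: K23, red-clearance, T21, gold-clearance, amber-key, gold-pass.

4

Holding gold-permit grants gold-clearance (Rule 2).
Holding L7 and gold-clearance grants red-clearance (Rule 7).
Holding gold-clearance and red-clearance grants amber-key (Rule 6).
Holding amber-key and gold-permit grants gold-pass (Rule 5).
K23 would need T21 (Rule 3), but T21 is never granted.
red-clearance: reached.
T21 would need K23 (Rule 4), but K23 is never granted.
gold-clearance: reached.
amber-key: reached.
gold-pass: reached.
Reached: red-clearance, gold-clearance, amber-key, and gold-pass — 4 of the 6.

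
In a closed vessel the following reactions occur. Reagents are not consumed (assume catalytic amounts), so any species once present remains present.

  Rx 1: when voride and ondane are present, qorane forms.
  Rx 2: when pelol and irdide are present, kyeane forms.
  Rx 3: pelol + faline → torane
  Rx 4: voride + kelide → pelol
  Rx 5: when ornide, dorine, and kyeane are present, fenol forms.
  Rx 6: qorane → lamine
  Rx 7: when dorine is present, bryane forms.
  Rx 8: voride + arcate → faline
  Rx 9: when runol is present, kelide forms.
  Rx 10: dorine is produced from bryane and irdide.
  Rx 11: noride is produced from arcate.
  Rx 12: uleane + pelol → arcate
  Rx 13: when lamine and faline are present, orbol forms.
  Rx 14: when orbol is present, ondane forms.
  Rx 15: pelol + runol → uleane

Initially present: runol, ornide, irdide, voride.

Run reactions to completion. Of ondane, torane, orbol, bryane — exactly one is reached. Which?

runol present → kelide forms (Rx 9).
voride and kelide present → pelol forms (Rx 4).
pelol and runol present → uleane forms (Rx 15).
uleane and pelol present → arcate forms (Rx 12).
voride and arcate present → faline forms (Rx 8).
pelol and faline present → torane forms (Rx 3).
ondane would need orbol (Rx 14), but orbol never forms. bryane would need dorine (Rx 7), but dorine never forms. orbol would need lamine and faline (Rx 13), but lamine never forms.

torane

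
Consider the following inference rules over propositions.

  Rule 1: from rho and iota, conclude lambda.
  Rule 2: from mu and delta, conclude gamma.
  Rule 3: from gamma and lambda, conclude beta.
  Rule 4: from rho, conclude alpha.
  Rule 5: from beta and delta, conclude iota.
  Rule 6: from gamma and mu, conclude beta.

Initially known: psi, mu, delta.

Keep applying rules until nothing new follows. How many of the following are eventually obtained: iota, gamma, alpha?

From mu and delta, Rule 2 gives gamma.
gamma and mu hold, so beta follows (Rule 6).
beta and delta hold, so iota follows (Rule 5).
iota: reached.
gamma: reached.
alpha would need rho (Rule 4), but rho is never established.
Reached: iota and gamma — 2 of the 3.

2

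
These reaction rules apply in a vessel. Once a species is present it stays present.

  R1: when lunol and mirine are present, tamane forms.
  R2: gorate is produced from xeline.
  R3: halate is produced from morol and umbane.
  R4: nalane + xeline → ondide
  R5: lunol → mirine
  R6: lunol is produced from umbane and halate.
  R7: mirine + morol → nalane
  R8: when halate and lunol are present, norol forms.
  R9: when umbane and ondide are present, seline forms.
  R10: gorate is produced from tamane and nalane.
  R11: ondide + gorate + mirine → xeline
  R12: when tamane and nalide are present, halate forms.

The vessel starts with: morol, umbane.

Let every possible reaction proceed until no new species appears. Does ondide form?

ondide would need nalane and xeline (R4), but xeline never forms.

No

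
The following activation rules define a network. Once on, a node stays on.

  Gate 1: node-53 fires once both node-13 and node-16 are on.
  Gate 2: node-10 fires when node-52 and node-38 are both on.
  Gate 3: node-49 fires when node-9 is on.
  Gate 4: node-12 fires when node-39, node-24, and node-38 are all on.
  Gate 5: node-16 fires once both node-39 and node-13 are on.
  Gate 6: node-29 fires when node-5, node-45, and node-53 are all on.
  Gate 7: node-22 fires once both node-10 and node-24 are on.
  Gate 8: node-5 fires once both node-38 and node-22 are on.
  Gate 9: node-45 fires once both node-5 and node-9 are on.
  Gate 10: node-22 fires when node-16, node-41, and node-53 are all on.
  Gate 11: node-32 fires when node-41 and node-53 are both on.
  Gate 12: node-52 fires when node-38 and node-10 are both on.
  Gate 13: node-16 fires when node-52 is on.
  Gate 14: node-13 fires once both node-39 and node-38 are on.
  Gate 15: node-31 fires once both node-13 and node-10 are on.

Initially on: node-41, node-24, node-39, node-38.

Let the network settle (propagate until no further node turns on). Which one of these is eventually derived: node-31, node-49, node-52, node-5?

node-39 and node-38 are on, so node-13 fires (Gate 14).
Gate 5: node-39 and node-13 on → node-16 on.
node-13 and node-16 are on, so node-53 fires (Gate 1).
node-16, node-41, and node-53 are on, so node-22 fires (Gate 10).
node-38 and node-22 are on, so node-5 fires (Gate 8).
node-49 would need node-9 (Gate 3), but node-9 never turns on. node-31 would need node-13 and node-10 (Gate 15), but node-10 never turns on. node-52 would need node-38 and node-10 (Gate 12), but node-10 never turns on.

node-5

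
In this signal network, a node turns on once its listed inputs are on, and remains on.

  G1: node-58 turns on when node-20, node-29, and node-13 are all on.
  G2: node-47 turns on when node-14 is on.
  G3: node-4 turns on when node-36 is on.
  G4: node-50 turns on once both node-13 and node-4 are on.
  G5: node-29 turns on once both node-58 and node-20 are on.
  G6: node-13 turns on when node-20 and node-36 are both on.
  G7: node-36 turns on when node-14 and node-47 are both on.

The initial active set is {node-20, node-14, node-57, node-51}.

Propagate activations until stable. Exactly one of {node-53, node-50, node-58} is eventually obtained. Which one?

G2: node-14 on → node-47 on.
G7: node-14 and node-47 on → node-36 on.
node-20 and node-36 are on, so node-13 turns on (G6).
G3: node-36 on → node-4 on.
node-13 and node-4 are on, so node-50 turns on (G4).
No rule produces node-53, and it is not given. node-58 would need node-20, node-29, and node-13 (G1), but node-29 never turns on.

node-50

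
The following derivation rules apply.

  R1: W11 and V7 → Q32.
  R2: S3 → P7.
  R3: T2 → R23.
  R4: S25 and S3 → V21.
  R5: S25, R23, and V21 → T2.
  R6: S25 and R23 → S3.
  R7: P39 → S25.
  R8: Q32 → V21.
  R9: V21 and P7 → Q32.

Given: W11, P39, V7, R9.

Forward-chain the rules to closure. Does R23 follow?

No

R23 would need T2 (R3), but T2 is never established.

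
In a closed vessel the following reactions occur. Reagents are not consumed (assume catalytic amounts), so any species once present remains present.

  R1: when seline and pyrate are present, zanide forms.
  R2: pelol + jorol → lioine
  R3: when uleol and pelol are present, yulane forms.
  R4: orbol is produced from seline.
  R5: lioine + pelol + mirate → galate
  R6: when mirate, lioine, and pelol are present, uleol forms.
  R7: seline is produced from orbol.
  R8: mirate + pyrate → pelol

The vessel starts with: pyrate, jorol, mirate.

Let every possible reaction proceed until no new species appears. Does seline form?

No

seline would need orbol (R7), but orbol never forms.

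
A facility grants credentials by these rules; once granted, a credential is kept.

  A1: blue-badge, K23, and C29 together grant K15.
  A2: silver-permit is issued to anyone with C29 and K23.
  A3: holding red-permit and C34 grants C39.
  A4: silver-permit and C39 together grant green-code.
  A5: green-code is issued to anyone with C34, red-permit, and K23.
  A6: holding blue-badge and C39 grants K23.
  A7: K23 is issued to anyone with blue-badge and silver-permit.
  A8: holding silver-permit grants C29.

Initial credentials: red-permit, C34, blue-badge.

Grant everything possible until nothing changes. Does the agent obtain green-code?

Holding red-permit and C34 grants C39 (A3).
Holding blue-badge and C39 grants K23 (A6).
Holding C34, red-permit, and K23 grants green-code (A5).

Yes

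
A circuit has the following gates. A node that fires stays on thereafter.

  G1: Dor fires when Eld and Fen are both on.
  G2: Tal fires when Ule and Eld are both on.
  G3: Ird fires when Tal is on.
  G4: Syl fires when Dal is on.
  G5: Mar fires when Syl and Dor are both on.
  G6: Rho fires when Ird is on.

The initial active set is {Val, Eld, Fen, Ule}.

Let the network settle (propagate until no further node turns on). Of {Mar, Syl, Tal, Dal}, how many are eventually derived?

Ule and Eld are on, so Tal fires (G2).
Mar would need Syl and Dor (G5), but Syl never turns on.
Syl would need Dal (G4), but Dal never turns on.
Tal: reached.
No rule produces Dal, and it is not given.
Reached: Tal — 1 of the 4.

1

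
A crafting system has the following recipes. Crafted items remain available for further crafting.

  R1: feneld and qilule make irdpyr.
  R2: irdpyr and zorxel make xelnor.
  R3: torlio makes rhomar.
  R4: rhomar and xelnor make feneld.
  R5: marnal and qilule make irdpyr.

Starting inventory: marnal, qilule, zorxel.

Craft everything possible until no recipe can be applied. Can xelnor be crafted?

Yes

Using R5, marnal and qilule make irdpyr.
irdpyr and zorxel → xelnor (R2).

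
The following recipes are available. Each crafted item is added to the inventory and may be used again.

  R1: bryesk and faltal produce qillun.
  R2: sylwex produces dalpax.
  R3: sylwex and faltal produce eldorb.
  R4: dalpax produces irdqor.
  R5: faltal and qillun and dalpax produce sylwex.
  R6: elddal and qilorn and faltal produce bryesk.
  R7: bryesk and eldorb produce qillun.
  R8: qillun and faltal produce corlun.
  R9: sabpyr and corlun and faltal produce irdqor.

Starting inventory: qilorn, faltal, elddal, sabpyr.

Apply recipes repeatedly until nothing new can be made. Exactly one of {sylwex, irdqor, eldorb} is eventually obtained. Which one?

Using R6, elddal, qilorn, and faltal make bryesk.
Using R1, bryesk and faltal make qillun.
Using R8, qillun and faltal make corlun.
Using R9, sabpyr, corlun, and faltal make irdqor.
sylwex would need faltal, qillun, and dalpax (R5), but dalpax is never obtained. eldorb would need sylwex and faltal (R3), but sylwex is never obtained.

irdqor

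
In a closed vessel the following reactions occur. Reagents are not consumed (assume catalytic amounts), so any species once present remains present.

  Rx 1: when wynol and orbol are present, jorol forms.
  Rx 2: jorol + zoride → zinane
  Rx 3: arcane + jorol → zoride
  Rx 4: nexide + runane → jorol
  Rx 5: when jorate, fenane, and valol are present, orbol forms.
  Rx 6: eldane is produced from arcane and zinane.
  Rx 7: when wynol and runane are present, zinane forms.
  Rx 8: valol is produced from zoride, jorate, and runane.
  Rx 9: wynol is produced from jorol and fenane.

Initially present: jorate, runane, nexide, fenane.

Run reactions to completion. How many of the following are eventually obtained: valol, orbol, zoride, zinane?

nexide and runane present → jorol forms (Rx 4).
jorol and fenane present → wynol forms (Rx 9).
wynol and runane present → zinane forms (Rx 7).
valol would need zoride, jorate, and runane (Rx 8), but zoride never forms.
orbol would need jorate, fenane, and valol (Rx 5), but valol never forms.
zoride would need arcane and jorol (Rx 3), but arcane never forms.
zinane: reached.
Reached: zinane — 1 of the 4.

1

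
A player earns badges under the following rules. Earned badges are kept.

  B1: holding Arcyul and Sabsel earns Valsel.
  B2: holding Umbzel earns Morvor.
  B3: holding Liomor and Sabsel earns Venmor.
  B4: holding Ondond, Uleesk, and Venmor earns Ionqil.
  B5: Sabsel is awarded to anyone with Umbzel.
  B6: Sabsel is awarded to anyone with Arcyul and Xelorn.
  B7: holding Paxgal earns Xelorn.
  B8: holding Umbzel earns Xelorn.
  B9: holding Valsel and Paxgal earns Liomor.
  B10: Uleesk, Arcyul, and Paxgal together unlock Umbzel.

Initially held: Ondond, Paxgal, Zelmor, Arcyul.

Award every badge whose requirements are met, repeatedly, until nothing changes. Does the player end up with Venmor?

With Paxgal, Xelorn is earned (B7).
With Arcyul and Xelorn, Sabsel is earned (B6).
With Arcyul and Sabsel, Valsel is earned (B1).
With Valsel and Paxgal, Liomor is earned (B9).
With Liomor and Sabsel, Venmor is earned (B3).

Yes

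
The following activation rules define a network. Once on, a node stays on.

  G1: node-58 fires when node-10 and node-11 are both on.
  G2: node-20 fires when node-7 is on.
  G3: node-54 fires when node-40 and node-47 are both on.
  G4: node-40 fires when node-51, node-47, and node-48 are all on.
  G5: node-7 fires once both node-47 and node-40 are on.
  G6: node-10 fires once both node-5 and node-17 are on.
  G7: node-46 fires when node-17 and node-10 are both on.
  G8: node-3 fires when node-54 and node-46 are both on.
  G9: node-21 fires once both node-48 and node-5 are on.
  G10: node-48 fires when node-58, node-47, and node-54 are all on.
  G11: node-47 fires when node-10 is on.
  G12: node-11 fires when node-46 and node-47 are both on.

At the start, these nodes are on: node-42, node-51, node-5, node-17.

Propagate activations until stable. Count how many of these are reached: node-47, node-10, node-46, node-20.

3

node-5 and node-17 are on, so node-10 fires (G6).
G7: node-17 and node-10 on → node-46 on.
node-10 is on, so node-47 fires (G11).
node-47: reached.
node-10: reached.
node-46: reached.
node-20 would need node-7 (G2), but node-7 never turns on.
Reached: node-47, node-10, and node-46 — 3 of the 4.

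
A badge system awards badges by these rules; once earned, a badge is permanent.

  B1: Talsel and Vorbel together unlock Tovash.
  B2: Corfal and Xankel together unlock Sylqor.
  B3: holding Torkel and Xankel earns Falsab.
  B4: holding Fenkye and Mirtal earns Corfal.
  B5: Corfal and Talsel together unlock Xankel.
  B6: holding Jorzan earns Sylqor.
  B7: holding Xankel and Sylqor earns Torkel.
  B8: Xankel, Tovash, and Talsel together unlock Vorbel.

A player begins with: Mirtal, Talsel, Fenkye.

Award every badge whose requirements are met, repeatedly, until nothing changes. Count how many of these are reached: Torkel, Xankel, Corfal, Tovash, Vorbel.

3

With Fenkye and Mirtal, Corfal is earned (B4).
With Corfal and Talsel, Xankel is earned (B5).
With Corfal and Xankel, Sylqor is earned (B2).
With Xankel and Sylqor, Torkel is earned (B7).
Torkel: reached.
Xankel: reached.
Corfal: reached.
Tovash would need Talsel and Vorbel (B1), but Vorbel is never earned.
Vorbel would need Xankel, Tovash, and Talsel (B8), but Tovash is never earned.
Reached: Torkel, Xankel, and Corfal — 3 of the 5.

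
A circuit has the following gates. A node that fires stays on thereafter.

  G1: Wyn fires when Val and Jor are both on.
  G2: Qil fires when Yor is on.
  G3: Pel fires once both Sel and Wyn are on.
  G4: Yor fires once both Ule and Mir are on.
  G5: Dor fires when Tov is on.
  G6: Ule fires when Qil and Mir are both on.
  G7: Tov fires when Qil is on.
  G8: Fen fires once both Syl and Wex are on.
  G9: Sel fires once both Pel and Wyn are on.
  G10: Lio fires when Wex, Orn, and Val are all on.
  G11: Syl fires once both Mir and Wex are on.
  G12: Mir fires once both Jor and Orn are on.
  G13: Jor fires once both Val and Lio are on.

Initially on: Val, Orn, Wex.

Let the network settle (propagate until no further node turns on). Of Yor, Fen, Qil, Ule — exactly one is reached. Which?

Wex, Orn, and Val are on, so Lio fires (G10).
G13: Val and Lio on → Jor on.
Jor and Orn are on, so Mir fires (G12).
Mir and Wex are on, so Syl fires (G11).
Syl and Wex are on, so Fen fires (G8).
Qil would need Yor (G2), but Yor never turns on. Ule would need Qil and Mir (G6), but Qil never turns on. Yor would need Ule and Mir (G4), but Ule never turns on.

Fen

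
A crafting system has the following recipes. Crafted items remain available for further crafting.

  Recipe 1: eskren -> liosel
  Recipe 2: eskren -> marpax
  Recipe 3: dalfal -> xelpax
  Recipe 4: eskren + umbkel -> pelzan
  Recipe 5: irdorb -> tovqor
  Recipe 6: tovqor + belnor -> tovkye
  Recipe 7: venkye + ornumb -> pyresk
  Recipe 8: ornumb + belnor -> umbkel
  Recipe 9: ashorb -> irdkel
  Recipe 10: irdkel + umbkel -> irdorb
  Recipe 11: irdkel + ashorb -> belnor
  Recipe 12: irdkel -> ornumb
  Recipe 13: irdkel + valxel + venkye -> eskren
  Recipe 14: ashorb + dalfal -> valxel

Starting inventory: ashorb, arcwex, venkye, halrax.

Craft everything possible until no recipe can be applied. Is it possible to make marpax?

No

marpax would need eskren (Recipe 2), but eskren is never obtained.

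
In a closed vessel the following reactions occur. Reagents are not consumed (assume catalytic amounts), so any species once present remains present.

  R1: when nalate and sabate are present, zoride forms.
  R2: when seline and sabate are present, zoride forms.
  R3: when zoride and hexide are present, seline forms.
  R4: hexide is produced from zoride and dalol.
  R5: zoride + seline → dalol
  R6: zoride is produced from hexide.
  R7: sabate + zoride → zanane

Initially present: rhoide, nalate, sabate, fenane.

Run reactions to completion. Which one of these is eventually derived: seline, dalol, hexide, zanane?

nalate and sabate present → zoride forms (R1).
sabate and zoride present → zanane forms (R7).
dalol would need zoride and seline (R5), but seline never forms. seline would need zoride and hexide (R3), but hexide never forms. hexide would need zoride and dalol (R4), but dalol never forms.

zanane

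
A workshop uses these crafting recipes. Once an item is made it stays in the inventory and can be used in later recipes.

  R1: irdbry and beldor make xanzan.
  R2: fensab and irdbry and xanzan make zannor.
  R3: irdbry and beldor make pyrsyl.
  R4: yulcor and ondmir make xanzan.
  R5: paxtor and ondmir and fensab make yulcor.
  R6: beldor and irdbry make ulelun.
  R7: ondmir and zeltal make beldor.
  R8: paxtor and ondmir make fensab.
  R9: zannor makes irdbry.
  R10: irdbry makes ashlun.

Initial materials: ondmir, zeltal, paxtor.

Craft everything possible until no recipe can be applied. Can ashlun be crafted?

No

ashlun would need irdbry (R10), but irdbry is never obtained.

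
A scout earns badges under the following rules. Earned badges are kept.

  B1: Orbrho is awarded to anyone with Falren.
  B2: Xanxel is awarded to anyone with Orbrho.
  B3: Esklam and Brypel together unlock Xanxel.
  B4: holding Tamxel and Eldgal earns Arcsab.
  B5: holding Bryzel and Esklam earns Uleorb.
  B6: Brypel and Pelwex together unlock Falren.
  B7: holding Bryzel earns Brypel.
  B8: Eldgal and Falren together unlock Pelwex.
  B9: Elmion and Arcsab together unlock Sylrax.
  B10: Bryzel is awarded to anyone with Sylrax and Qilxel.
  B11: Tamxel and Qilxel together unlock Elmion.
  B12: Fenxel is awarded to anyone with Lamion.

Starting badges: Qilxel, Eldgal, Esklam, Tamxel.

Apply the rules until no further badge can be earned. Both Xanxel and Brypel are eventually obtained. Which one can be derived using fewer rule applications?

Brypel

Brypel: With Tamxel and Eldgal, Arcsab is earned (B4). With Tamxel and Qilxel, Elmion is earned (B11). With Elmion and Arcsab, Sylrax is earned (B9). With Sylrax and Qilxel, Bryzel is earned (B10). With Bryzel, Brypel is earned (B7). [5 rule applications]
Xanxel: With Tamxel and Eldgal, Arcsab is earned (B4). With Tamxel and Qilxel, Elmion is earned (B11). With Elmion and Arcsab, Sylrax is earned (B9). With Sylrax and Qilxel, Bryzel is earned (B10). With Bryzel, Brypel is earned (B7). With Esklam and Brypel, Xanxel is earned (B3). [6 rule applications]
Brypel needs fewer.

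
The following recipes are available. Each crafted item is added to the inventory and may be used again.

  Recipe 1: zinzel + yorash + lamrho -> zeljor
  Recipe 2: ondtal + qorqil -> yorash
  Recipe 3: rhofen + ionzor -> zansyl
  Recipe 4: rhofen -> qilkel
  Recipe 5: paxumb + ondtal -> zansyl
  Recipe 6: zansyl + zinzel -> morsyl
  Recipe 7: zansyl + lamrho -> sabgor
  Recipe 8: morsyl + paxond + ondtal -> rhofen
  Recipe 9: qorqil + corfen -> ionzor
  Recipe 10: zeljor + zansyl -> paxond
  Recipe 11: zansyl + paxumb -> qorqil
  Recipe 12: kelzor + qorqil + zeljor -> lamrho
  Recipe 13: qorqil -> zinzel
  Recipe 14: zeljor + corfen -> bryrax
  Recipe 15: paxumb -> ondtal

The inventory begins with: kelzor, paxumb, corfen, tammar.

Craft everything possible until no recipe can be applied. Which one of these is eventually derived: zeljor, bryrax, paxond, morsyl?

paxumb -> ondtal (Recipe 15).
Using Recipe 5, paxumb and ondtal make zansyl.
zansyl + paxumb -> qorqil (Recipe 11).
qorqil -> zinzel (Recipe 13).
zansyl + zinzel -> morsyl (Recipe 6).
zeljor would need zinzel, yorash, and lamrho (Recipe 1), but lamrho is never obtained. paxond would need zeljor and zansyl (Recipe 10), but zeljor is never obtained. bryrax would need zeljor and corfen (Recipe 14), but zeljor is never obtained.

morsyl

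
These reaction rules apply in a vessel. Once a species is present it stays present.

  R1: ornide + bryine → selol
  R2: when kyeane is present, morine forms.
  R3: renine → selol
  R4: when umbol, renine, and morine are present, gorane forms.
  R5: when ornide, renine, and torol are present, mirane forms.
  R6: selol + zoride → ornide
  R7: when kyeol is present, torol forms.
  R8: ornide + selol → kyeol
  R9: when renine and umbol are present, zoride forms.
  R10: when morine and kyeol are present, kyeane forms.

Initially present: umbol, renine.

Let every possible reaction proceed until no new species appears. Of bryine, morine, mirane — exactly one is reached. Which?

renine and umbol present → zoride forms (R9).
renine present → selol forms (R3).
selol and zoride present → ornide forms (R6).
ornide and selol present → kyeol forms (R8).
kyeol present → torol forms (R7).
ornide, renine, and torol present → mirane forms (R5).
morine would need kyeane (R2), but kyeane never forms. No rule produces bryine, and it is not given.

mirane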